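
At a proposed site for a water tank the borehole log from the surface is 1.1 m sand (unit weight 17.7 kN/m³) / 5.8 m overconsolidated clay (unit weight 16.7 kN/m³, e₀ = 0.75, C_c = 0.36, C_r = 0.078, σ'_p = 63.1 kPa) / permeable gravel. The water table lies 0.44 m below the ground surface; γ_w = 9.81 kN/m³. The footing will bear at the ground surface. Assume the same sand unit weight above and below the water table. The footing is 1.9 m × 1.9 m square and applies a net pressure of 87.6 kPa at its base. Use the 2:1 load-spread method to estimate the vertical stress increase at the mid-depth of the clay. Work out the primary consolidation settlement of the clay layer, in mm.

S_c ≈ 27.3 mm

Mid-depth of clay below the ground surface: z = 1.1 + 5.8/2 = 4 m.
Total vertical stress at mid-clay: σ_v = 17.7×1.1 + 16.7×2.9 = 67.9 kPa.
Pore pressure: u = 9.81×(4 − 0.44) = 34.924 kPa.
Initial effective stress: σ'_0 = σ_v − u = 67.9 − 34.924 = 32.976 kPa.
Stress increase at mid-clay by the 2:1 spreading method:
Δσ = qBL/((B+z)(L+z)) = 87.6×1.9×1.9/((1.9+4)(1.9+4)) = 9.0846 kPa
Final effective stress: σ'_f = 32.976 + 9.0846 = 42.061 kPa.
σ'_f = 42.061 ≤ σ'_p = 63.1 kPa, so the clay remains overconsolidated and only the recompression index applies:
S_c = C_r·H/(1+e₀)·log₁₀(σ'_f/σ'_0) = 0.078×5.8/1.75×log₁₀(42.061/32.976)
    = 0.25852 × 0.10568 = 0.02732 m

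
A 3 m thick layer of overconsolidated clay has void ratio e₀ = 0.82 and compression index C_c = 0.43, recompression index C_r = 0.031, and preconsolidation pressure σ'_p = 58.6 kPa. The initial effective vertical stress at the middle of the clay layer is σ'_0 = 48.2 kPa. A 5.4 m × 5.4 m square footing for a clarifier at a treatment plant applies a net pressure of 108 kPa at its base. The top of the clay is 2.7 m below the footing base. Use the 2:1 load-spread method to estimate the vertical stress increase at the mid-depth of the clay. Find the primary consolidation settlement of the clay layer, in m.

Mid-depth of clay below the footing base: z = 2.7 + 3/2 = 4.2 m.
Stress increase at mid-clay by the 2:1 spreading method:
Δσ = qBL/((B+z)(L+z)) = 108×5.4×5.4/((5.4+4.2)(5.4+4.2)) = 34.172 kPa
Final effective stress: σ'_f = 48.2 + 34.172 = 82.372 kPa.
σ'_f = 82.372 > σ'_p = 58.6 kPa, so the stress path crosses the preconsolidation pressure — recompression up to σ'_p, then virgin compression beyond:
S_c = H/(1+e₀)·[C_r·log₁₀(σ'_p/σ'_0) + C_c·log₁₀(σ'_f/σ'_p)]
    = 3/1.82 × [0.031×log₁₀(58.6/48.2) + 0.43×log₁₀(82.372/58.6)]
    = 1.6484 × [0.0026304 + 0.063589] = 0.1092 m

S_c ≈ 0.109 m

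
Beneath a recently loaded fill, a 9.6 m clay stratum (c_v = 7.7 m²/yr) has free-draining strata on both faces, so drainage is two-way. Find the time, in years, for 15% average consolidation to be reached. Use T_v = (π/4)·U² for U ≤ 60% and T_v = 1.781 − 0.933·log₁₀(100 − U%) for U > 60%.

t ≈ 0.0529 years

Drainage path length: H_d = H/2 = 4.8 m (double drainage).
U ≤ 60%: T_v = (π/4)·U² = (π/4)×0.15² = 0.017671.
t = T_v·H_d²/c_v = 0.017671×4.8²/7.7 = 0.05288 years.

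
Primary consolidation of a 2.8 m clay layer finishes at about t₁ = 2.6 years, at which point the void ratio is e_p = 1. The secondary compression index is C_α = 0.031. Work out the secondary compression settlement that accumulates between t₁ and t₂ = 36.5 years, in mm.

S_s ≈ 49.8 mm

Secondary compression: S_s = C_α·H/(1+e_p)·log₁₀(t₂/t₁)
S_s = 0.031×2.8/(1+1)×log₁₀(36.5/2.6)
    = 0.0434 × 1.147 = 0.04979 m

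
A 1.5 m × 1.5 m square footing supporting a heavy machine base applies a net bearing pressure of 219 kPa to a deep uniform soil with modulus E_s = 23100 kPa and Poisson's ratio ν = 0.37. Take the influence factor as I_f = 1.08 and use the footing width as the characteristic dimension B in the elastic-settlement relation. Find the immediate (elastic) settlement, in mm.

S_e ≈ 13.3 mm

Immediate (elastic) settlement: S_e = q·B·(1−ν²)/E_s · I_f.
S_e = 219 × 1.5 × (1 − 0.37²) / 23100 × 1.08
    = 219 × 1.5 × 0.8631 / 23100 × 1.08
    = 0.01326 m = 13.26 mm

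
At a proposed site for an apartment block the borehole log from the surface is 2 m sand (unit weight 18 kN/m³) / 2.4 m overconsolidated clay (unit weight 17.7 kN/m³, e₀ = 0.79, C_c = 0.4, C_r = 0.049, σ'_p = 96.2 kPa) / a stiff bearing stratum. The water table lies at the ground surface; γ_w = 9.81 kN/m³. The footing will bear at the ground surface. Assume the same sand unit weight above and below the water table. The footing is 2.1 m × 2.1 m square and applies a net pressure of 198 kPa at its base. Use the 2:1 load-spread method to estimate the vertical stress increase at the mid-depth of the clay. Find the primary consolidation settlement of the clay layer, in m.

S_c ≈ 0.0225 m

Mid-depth of clay below the ground surface: z = 2 + 2.4/2 = 3.2 m.
Total vertical stress at mid-clay: σ_v = 18×2 + 17.7×1.2 = 57.24 kPa.
Pore pressure: u = 9.81×(3.2 − 0) = 31.392 kPa.
Initial effective stress: σ'_0 = σ_v − u = 57.24 − 31.392 = 25.848 kPa.
Stress increase at mid-clay by the 2:1 spreading method:
Δσ = qBL/((B+z)(L+z)) = 198×2.1×2.1/((2.1+3.2)(2.1+3.2)) = 31.085 kPa
Final effective stress: σ'_f = 25.848 + 31.085 = 56.933 kPa.
σ'_f = 56.933 ≤ σ'_p = 96.2 kPa, so the clay remains overconsolidated and only the recompression index applies:
S_c = C_r·H/(1+e₀)·log₁₀(σ'_f/σ'_0) = 0.049×2.4/1.79×log₁₀(56.933/25.848)
    = 0.065699 × 0.34294 = 0.02253 m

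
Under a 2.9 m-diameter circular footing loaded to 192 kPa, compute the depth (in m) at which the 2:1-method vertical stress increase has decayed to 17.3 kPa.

z ≈ 6.76 m

2:1 spreading — at depth z the loaded area has grown by z in each plan dimension:
qD²/(D+z)² = Δσ_z ⇒ z = D(√(q/Δσ_z) − 1) = 2.9×(√(192/17.3) − 1) = 6.761 m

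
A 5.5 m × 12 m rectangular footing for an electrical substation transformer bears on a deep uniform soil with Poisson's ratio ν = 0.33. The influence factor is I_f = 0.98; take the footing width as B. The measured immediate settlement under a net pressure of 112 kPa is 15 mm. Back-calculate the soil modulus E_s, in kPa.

S_e = q·B·(1−ν²)/E_s · I_f  ⇒  E_s = q·B·(1−ν²)·I_f / S_e.
E_s = 112 × 5.5 × 0.8911 × 0.98 / 0.015 = 35860 kPa

E_s ≈ 35900 kPa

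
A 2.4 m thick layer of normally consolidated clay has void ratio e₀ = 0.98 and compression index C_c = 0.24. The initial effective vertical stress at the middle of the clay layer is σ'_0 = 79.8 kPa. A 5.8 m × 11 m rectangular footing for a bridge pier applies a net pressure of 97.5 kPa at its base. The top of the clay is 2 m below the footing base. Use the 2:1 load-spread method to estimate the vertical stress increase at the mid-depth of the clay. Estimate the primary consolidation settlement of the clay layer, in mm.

S_c ≈ 60.2 mm

Mid-depth of clay below the footing base: z = 2 + 2.4/2 = 3.2 m.
Stress increase at mid-clay by the 2:1 spreading method:
Δσ = qBL/((B+z)(L+z)) = 97.5×5.8×11/((5.8+3.2)(11+3.2)) = 48.674 kPa
Final effective stress: σ'_f = σ'_0 + Δσ = 79.8 + 48.674 = 128.47 kPa.
Normally consolidated clay, so the full stress increment lies on the virgin compression line:
S_c = C_c·H/(1+e₀)·log₁₀(σ'_f/σ'_0) = 0.24×2.4/(1+0.98)×log₁₀(128.47/79.8)
    = 0.29091 × 0.2068 = 0.06016 m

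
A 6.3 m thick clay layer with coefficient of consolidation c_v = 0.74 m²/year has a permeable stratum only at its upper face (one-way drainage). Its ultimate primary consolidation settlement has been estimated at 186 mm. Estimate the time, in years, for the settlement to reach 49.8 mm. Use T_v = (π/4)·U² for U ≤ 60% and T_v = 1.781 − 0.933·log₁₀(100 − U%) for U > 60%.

t ≈ 3.02 years

Drainage path length: H_d = H = 6.3 m (single drainage).
U = S(t)/S_ult = 49.8/186 = 0.2677.
U ≤ 60%: T_v = (π/4)·U² = (π/4)×0.26774² = 0.056302.
t = T_v·H_d²/c_v = 0.056302×6.3²/0.74 = 3.02 years.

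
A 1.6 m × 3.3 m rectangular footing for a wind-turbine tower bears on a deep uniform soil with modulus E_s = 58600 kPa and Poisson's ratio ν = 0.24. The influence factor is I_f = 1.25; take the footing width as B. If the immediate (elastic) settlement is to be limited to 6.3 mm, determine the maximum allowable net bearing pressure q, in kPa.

S_e = q·B·(1−ν²)/E_s · I_f  ⇒  q = S_e·E_s / (B·(1−ν²)·I_f).
q = 0.0063 × 58600 / (1.6 × 0.9424 × 1.25) = 195.9 kPa

q ≈ 196 kPa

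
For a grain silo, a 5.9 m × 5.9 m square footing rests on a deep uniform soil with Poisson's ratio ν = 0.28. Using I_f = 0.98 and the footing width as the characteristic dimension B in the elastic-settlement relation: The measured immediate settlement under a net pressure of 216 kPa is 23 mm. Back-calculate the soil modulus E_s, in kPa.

E_s ≈ 50000 kPa

S_e = q·B·(1−ν²)/E_s · I_f  ⇒  E_s = q·B·(1−ν²)·I_f / S_e.
E_s = 216 × 5.9 × 0.9216 × 0.98 / 0.023 = 50040 kPa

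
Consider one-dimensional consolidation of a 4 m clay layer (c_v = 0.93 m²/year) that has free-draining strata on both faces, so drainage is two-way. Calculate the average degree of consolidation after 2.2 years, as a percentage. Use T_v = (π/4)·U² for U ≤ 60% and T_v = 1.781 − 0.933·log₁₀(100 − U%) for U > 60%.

U ≈ 77.1 %

Drainage path length: H_d = H/2 = 2 m (double drainage).
T_v = c_v·t/H_d² = 0.93×2.2/2² = 0.5115.
T_v = 0.5115 corresponds to the U > 60% branch:
U = 1 − 10^((1.781 − T_v)/0.933)/100 = 0.7706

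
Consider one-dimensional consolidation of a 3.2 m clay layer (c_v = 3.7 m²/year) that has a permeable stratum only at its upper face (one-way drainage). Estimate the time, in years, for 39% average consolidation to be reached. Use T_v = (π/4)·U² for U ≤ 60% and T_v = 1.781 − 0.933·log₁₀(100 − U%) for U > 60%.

Drainage path length: H_d = H = 3.2 m (single drainage).
U ≤ 60%: T_v = (π/4)·U² = (π/4)×0.39² = 0.11946.
t = T_v·H_d²/c_v = 0.11946×3.2²/3.7 = 0.3306 years.

t ≈ 0.331 years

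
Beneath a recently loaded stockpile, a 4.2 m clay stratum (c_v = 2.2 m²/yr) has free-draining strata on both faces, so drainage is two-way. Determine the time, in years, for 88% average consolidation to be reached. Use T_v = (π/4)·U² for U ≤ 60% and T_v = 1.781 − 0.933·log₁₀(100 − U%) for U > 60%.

t ≈ 1.55 years

Drainage path length: H_d = H/2 = 2.1 m (double drainage).
U > 60%: T_v = 1.781 − 0.933·log₁₀(100 − 88) = 0.77412.
t = T_v·H_d²/c_v = 0.77412×2.1²/2.2 = 1.552 years.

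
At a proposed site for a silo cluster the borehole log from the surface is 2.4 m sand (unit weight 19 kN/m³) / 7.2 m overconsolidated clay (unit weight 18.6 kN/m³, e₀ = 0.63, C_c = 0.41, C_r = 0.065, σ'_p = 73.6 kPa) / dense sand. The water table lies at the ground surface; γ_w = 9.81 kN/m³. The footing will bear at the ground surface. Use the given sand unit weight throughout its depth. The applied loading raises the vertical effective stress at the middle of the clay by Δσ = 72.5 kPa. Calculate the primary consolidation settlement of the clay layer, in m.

S_c ≈ 0.463 m

Mid-depth of clay below the ground surface: z = 2.4 + 7.2/2 = 6 m.
Total vertical stress at mid-clay: σ_v = 19×2.4 + 18.6×3.6 = 112.56 kPa.
Pore pressure: u = 9.81×(6 − 0) = 58.86 kPa.
Initial effective stress: σ'_0 = σ_v − u = 112.56 − 58.86 = 53.7 kPa.
Final effective stress: σ'_f = 53.7 + 72.5 = 126.2 kPa.
σ'_f = 126.2 > σ'_p = 73.6 kPa, so the stress path crosses the preconsolidation pressure — recompression up to σ'_p, then virgin compression beyond:
S_c = H/(1+e₀)·[C_r·log₁₀(σ'_p/σ'_0) + C_c·log₁₀(σ'_f/σ'_p)]
    = 7.2/1.63 × [0.065×log₁₀(73.6/53.7) + 0.41×log₁₀(126.2/73.6)]
    = 4.4172 × [0.0088987 + 0.096014] = 0.4634 m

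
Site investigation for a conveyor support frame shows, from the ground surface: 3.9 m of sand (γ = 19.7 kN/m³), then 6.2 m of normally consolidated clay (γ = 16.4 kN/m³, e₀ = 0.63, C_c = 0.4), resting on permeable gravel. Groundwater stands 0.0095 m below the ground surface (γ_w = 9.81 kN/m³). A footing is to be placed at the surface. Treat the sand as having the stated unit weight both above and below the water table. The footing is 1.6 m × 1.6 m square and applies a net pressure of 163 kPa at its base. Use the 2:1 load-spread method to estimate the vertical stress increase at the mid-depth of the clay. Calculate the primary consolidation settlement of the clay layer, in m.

S_c ≈ 0.0603 m

Mid-depth of clay below the ground surface: z = 3.9 + 6.2/2 = 7 m.
Total vertical stress at mid-clay: σ_v = 19.7×3.9 + 16.4×3.1 = 127.67 kPa.
Pore pressure: u = 9.81×(7 − 0.0095) = 68.572 kPa.
Initial effective stress: σ'_0 = σ_v − u = 127.67 − 68.572 = 59.098 kPa.
Stress increase at mid-clay by the 2:1 spreading method:
Δσ = qBL/((B+z)(L+z)) = 163×1.6×1.6/((1.6+7)(1.6+7)) = 5.642 kPa
Final effective stress: σ'_f = σ'_0 + Δσ = 59.098 + 5.642 = 64.74 kPa.
Normally consolidated clay, so the full stress increment lies on the virgin compression line:
S_c = C_c·H/(1+e₀)·log₁₀(σ'_f/σ'_0) = 0.4×6.2/(1+0.63)×log₁₀(64.74/59.098)
    = 1.5215 × 0.0396 = 0.06025 m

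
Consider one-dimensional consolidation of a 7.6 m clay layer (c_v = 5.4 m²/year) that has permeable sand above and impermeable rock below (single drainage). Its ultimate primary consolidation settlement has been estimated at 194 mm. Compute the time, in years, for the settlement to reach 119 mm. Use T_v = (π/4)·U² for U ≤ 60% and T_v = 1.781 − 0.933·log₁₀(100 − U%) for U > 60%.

Drainage path length: H_d = H = 7.6 m (single drainage).
U = S(t)/S_ult = 119/194 = 0.6134.
U > 60%: T_v = 1.781 − 0.933·log₁₀(100 − 61.34) = 0.30009.
t = T_v·H_d²/c_v = 0.30009×7.6²/5.4 = 3.21 years.

t ≈ 3.21 years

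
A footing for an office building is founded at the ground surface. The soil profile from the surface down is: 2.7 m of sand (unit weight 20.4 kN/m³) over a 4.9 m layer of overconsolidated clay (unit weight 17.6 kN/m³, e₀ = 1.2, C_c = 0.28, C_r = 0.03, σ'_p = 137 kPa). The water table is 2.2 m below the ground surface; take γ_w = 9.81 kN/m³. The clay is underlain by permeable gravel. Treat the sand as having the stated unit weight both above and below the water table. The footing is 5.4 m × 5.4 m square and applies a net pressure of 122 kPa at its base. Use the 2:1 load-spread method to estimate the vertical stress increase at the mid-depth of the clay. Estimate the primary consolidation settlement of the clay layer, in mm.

S_c ≈ 11 mm

Mid-depth of clay below the ground surface: z = 2.7 + 4.9/2 = 5.15 m.
Total vertical stress at mid-clay: σ_v = 20.4×2.7 + 17.6×2.45 = 98.2 kPa.
Pore pressure: u = 9.81×(5.15 − 2.2) = 28.94 kPa.
Initial effective stress: σ'_0 = σ_v − u = 98.2 − 28.94 = 69.26 kPa.
Stress increase at mid-clay by the 2:1 spreading method:
Δσ = qBL/((B+z)(L+z)) = 122×5.4×5.4/((5.4+5.15)(5.4+5.15)) = 31.963 kPa
Final effective stress: σ'_f = 69.26 + 31.963 = 101.22 kPa.
σ'_f = 101.22 ≤ σ'_p = 137 kPa, so the clay remains overconsolidated and only the recompression index applies:
S_c = C_r·H/(1+e₀)·log₁₀(σ'_f/σ'_0) = 0.03×4.9/2.2×log₁₀(101.22/69.26)
    = 0.066819 × 0.16478 = 0.01101 m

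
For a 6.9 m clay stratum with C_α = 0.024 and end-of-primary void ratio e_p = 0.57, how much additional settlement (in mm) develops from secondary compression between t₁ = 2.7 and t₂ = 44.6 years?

S_s ≈ 128 mm

Secondary compression: S_s = C_α·H/(1+e_p)·log₁₀(t₂/t₁)
S_s = 0.024×6.9/(1+0.57)×log₁₀(44.6/2.7)
    = 0.1055 × 1.218 = 0.1285 m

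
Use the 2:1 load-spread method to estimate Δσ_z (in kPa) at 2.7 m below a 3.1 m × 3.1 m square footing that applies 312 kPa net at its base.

Δσ_z ≈ 89.1 kPa

By the 2:1 method the load spreads at 1 horizontal : 2 vertical, so at depth z the loaded area has grown by z in each plan dimension:
Δσ = qBL/((B+z)(L+z)) = 312×3.1×3.1/((3.1+2.7)(3.1+2.7)) = 89.13 kPa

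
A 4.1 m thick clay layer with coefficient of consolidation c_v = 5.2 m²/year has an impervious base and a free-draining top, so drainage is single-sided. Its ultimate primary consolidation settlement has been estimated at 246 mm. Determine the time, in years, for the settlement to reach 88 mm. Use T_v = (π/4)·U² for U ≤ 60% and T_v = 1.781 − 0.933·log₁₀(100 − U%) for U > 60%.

Drainage path length: H_d = H = 4.1 m (single drainage).
U = S(t)/S_ult = 88/246 = 0.3577.
U ≤ 60%: T_v = (π/4)·U² = (π/4)×0.35772² = 0.1005.
t = T_v·H_d²/c_v = 0.1005×4.1²/5.2 = 0.3249 years.

t ≈ 0.325 years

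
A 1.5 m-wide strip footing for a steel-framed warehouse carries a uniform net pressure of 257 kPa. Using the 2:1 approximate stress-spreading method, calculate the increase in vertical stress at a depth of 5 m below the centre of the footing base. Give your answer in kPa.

Δσ_z ≈ 59.3 kPa

By the 2:1 method the load spreads at 1 horizontal : 2 vertical, so at depth z the loaded area has grown by z in each plan dimension:
Δσ = qB/(B+z) = 257×1.5/(1.5+5) = 59.308 kPa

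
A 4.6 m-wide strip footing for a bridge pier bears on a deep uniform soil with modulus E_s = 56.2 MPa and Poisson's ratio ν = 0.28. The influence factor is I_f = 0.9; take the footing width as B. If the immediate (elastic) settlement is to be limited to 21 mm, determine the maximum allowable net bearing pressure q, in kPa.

E_s = 56.2 MPa = 56200 kPa.
S_e = q·B·(1−ν²)/E_s · I_f  ⇒  q = S_e·E_s / (B·(1−ν²)·I_f).
q = 0.021 × 56200 / (4.6 × 0.9216 × 0.9) = 309.3 kPa

q ≈ 309 kPa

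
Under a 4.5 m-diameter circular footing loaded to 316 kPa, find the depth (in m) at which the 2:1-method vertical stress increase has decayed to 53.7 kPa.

z ≈ 6.42 m

2:1 spreading — at depth z the loaded area has grown by z in each plan dimension:
qD²/(D+z)² = Δσ_z ⇒ z = D(√(q/Δσ_z) − 1) = 4.5×(√(316/53.7) − 1) = 6.416 m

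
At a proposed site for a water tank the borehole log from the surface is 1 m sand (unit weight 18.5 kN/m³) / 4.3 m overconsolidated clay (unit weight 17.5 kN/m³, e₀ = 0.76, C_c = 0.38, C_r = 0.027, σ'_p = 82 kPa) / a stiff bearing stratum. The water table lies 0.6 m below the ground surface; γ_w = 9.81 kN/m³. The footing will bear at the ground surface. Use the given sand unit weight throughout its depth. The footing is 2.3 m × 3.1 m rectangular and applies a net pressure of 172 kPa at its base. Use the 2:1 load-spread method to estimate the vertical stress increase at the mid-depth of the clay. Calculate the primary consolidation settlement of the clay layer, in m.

S_c ≈ 0.022 m

Mid-depth of clay below the ground surface: z = 1 + 4.3/2 = 3.15 m.
Total vertical stress at mid-clay: σ_v = 18.5×1 + 17.5×2.15 = 56.125 kPa.
Pore pressure: u = 9.81×(3.15 − 0.6) = 25.015 kPa.
Initial effective stress: σ'_0 = σ_v − u = 56.125 − 25.015 = 31.11 kPa.
Stress increase at mid-clay by the 2:1 spreading method:
Δσ = qBL/((B+z)(L+z)) = 172×2.3×3.1/((2.3+3.15)(3.1+3.15)) = 36.003 kPa
Final effective stress: σ'_f = 31.11 + 36.003 = 67.113 kPa.
σ'_f = 67.113 ≤ σ'_p = 82 kPa, so the clay remains overconsolidated and only the recompression index applies:
S_c = C_r·H/(1+e₀)·log₁₀(σ'_f/σ'_0) = 0.027×4.3/1.76×log₁₀(67.113/31.11)
    = 0.065966 × 0.33391 = 0.02203 m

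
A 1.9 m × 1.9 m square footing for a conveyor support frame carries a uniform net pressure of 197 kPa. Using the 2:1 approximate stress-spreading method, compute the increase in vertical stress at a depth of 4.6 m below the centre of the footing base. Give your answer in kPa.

By the 2:1 method the load spreads at 1 horizontal : 2 vertical, so at depth z the loaded area has grown by z in each plan dimension:
Δσ = qBL/((B+z)(L+z)) = 197×1.9×1.9/((1.9+4.6)(1.9+4.6)) = 16.832 kPa

Δσ_z ≈ 16.8 kPa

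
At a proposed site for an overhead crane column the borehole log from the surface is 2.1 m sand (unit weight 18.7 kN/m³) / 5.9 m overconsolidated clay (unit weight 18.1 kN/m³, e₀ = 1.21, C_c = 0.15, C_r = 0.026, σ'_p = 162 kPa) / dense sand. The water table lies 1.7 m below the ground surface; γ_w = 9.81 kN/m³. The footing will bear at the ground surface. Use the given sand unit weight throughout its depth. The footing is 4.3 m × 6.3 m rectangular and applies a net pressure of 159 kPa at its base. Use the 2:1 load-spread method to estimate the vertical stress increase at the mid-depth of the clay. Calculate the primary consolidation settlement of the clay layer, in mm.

S_c ≈ 15.6 mm

Mid-depth of clay below the ground surface: z = 2.1 + 5.9/2 = 5.05 m.
Total vertical stress at mid-clay: σ_v = 18.7×2.1 + 18.1×2.95 = 92.665 kPa.
Pore pressure: u = 9.81×(5.05 − 1.7) = 32.864 kPa.
Initial effective stress: σ'_0 = σ_v − u = 92.665 − 32.864 = 59.801 kPa.
Stress increase at mid-clay by the 2:1 spreading method:
Δσ = qBL/((B+z)(L+z)) = 159×4.3×6.3/((4.3+5.05)(6.3+5.05)) = 40.588 kPa
Final effective stress: σ'_f = 59.801 + 40.588 = 100.39 kPa.
σ'_f = 100.39 ≤ σ'_p = 162 kPa, so the clay remains overconsolidated and only the recompression index applies:
S_c = C_r·H/(1+e₀)·log₁₀(σ'_f/σ'_0) = 0.026×5.9/2.21×log₁₀(100.39/59.801)
    = 0.069412 × 0.22498 = 0.01562 m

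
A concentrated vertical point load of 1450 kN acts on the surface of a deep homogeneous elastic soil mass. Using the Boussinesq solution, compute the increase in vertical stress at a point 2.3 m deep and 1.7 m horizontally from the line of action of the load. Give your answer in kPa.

Boussinesq vertical stress below a point load on an elastic half-space:
Δσ_z = 3P/(2πz²) · [1 + (r/z)²]^(−5/2)
r/z = 1.7/2.3 = 0.73913; [1+(r/z)²]^(−5/2) = 0.33632.
Δσ_z = 3×1450/(2π×2.3²) × 0.33632 = 130.87 × 0.33632 = 44.01 kPa

Δσ_z ≈ 44 kPa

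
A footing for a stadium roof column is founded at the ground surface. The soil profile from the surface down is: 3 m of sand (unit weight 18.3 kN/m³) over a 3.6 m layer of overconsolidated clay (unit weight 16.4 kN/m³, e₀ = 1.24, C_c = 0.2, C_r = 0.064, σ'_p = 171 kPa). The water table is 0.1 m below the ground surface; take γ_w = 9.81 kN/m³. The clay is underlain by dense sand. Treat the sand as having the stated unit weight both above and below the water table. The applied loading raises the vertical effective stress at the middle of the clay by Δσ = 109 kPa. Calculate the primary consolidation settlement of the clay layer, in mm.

S_c ≈ 60.2 mm

Mid-depth of clay below the ground surface: z = 3 + 3.6/2 = 4.8 m.
Total vertical stress at mid-clay: σ_v = 18.3×3 + 16.4×1.8 = 84.42 kPa.
Pore pressure: u = 9.81×(4.8 − 0.1) = 46.107 kPa.
Initial effective stress: σ'_0 = σ_v − u = 84.42 − 46.107 = 38.313 kPa.
Final effective stress: σ'_f = 38.313 + 109 = 147.31 kPa.
σ'_f = 147.31 ≤ σ'_p = 171 kPa, so the clay remains overconsolidated and only the recompression index applies:
S_c = C_r·H/(1+e₀)·log₁₀(σ'_f/σ'_0) = 0.064×3.6/2.24×log₁₀(147.31/38.313)
    = 0.10285 × 0.58489 = 0.06016 m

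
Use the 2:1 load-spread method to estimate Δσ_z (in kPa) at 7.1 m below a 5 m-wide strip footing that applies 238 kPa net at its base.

Δσ_z ≈ 98.3 kPa

By the 2:1 method the load spreads at 1 horizontal : 2 vertical, so at depth z the loaded area has grown by z in each plan dimension:
Δσ = qB/(B+z) = 238×5/(5+7.1) = 98.347 kPa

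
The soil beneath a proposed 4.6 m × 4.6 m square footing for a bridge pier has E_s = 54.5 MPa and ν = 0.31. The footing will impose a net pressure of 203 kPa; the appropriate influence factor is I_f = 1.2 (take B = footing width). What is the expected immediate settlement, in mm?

Immediate (elastic) settlement: S_e = q·B·(1−ν²)/E_s · I_f.
E_s = 54.5 MPa = 54500 kPa.
S_e = 203 × 4.6 × (1 − 0.31²) / 54500 × 1.2
    = 203 × 4.6 × 0.9039 / 54500 × 1.2
    = 0.01858 m = 18.58 mm

S_e ≈ 18.6 mm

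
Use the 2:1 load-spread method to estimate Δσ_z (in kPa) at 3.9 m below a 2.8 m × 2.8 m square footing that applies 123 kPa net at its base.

By the 2:1 method the load spreads at 1 horizontal : 2 vertical, so at depth z the loaded area has grown by z in each plan dimension:
Δσ = qBL/((B+z)(L+z)) = 123×2.8×2.8/((2.8+3.9)(2.8+3.9)) = 21.482 kPa

Δσ_z ≈ 21.5 kPa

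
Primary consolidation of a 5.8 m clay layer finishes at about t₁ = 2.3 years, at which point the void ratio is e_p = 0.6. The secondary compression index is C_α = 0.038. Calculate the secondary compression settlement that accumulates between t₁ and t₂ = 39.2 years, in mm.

Secondary compression: S_s = C_α·H/(1+e_p)·log₁₀(t₂/t₁)
S_s = 0.038×5.8/(1+0.6)×log₁₀(39.2/2.3)
    = 0.1377 × 1.232 = 0.1696 m

S_s ≈ 170 mm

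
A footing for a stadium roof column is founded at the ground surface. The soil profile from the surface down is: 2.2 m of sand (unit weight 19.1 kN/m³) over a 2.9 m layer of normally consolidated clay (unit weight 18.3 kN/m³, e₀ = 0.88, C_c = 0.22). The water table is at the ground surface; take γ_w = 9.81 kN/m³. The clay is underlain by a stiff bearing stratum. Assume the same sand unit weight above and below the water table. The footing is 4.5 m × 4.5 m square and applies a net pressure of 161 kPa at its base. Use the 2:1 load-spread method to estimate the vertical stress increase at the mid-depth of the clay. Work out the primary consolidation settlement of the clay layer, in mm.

S_c ≈ 135 mm

Mid-depth of clay below the ground surface: z = 2.2 + 2.9/2 = 3.65 m.
Total vertical stress at mid-clay: σ_v = 19.1×2.2 + 18.3×1.45 = 68.555 kPa.
Pore pressure: u = 9.81×(3.65 − 0) = 35.806 kPa.
Initial effective stress: σ'_0 = σ_v − u = 68.555 − 35.806 = 32.749 kPa.
Stress increase at mid-clay by the 2:1 spreading method:
Δσ = qBL/((B+z)(L+z)) = 161×4.5×4.5/((4.5+3.65)(4.5+3.65)) = 49.084 kPa
Final effective stress: σ'_f = σ'_0 + Δσ = 32.749 + 49.084 = 81.833 kPa.
Normally consolidated clay, so the full stress increment lies on the virgin compression line:
S_c = C_c·H/(1+e₀)·log₁₀(σ'_f/σ'_0) = 0.22×2.9/(1+0.88)×log₁₀(81.833/32.749)
    = 0.33936 × 0.39773 = 0.135 m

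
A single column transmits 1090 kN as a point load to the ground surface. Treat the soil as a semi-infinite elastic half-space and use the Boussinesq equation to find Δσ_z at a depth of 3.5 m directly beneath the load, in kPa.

Boussinesq vertical stress below a point load on an elastic half-space:
Δσ_z = 3P/(2πz²) · [1 + (r/z)²]^(−5/2)
r/z = 0/3.5 = 0; [1+(r/z)²]^(−5/2) = 1.
Δσ_z = 3×1090/(2π×3.5²) × 1 = 42.485 × 1 = 42.48 kPa

Δσ_z ≈ 42.5 kPa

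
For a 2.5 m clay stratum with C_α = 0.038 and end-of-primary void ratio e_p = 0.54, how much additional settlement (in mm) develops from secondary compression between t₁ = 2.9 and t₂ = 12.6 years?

Secondary compression: S_s = C_α·H/(1+e_p)·log₁₀(t₂/t₁)
S_s = 0.038×2.5/(1+0.54)×log₁₀(12.6/2.9)
    = 0.06169 × 0.638 = 0.03936 m

S_s ≈ 39.4 mm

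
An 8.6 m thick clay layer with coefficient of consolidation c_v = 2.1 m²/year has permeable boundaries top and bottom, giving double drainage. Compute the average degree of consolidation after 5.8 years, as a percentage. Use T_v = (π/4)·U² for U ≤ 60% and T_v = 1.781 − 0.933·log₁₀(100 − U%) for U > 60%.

U ≈ 84 %

Drainage path length: H_d = H/2 = 4.3 m (double drainage).
T_v = c_v·t/H_d² = 2.1×5.8/4.3² = 0.65873.
T_v = 0.65873 corresponds to the U > 60% branch:
U = 1 − 10^((1.781 − T_v)/0.933)/100 = 0.8405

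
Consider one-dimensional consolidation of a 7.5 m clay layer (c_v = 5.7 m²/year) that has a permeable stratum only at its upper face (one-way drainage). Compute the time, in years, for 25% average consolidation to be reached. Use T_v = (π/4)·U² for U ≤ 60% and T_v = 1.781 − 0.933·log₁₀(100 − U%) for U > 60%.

Drainage path length: H_d = H = 7.5 m (single drainage).
U ≤ 60%: T_v = (π/4)·U² = (π/4)×0.25² = 0.049087.
t = T_v·H_d²/c_v = 0.049087×7.5²/5.7 = 0.4844 years.

t ≈ 0.484 years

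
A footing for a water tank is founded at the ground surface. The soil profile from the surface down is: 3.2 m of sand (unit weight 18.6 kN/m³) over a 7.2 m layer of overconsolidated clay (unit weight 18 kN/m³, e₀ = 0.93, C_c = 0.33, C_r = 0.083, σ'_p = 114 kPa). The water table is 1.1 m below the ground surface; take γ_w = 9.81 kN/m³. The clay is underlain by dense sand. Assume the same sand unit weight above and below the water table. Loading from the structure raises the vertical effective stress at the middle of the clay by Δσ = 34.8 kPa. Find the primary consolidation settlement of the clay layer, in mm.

Mid-depth of clay below the ground surface: z = 3.2 + 7.2/2 = 6.8 m.
Total vertical stress at mid-clay: σ_v = 18.6×3.2 + 18×3.6 = 124.32 kPa.
Pore pressure: u = 9.81×(6.8 − 1.1) = 55.917 kPa.
Initial effective stress: σ'_0 = σ_v − u = 124.32 − 55.917 = 68.403 kPa.
Final effective stress: σ'_f = 68.403 + 34.8 = 103.2 kPa.
σ'_f = 103.2 ≤ σ'_p = 114 kPa, so the clay remains overconsolidated and only the recompression index applies:
S_c = C_r·H/(1+e₀)·log₁₀(σ'_f/σ'_0) = 0.083×7.2/1.93×log₁₀(103.2/68.403)
    = 0.30964 × 0.1786 = 0.0553 m

S_c ≈ 55.3 mm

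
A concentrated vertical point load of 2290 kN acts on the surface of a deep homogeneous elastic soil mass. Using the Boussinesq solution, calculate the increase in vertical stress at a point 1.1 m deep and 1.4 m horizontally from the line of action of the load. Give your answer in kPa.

Δσ_z ≈ 81.3 kPa

Boussinesq vertical stress below a point load on an elastic half-space:
Δσ_z = 3P/(2πz²) · [1 + (r/z)²]^(−5/2)
r/z = 1.4/1.1 = 1.2727; [1+(r/z)²]^(−5/2) = 0.090015.
Δσ_z = 3×2290/(2π×1.1²) × 0.090015 = 903.63 × 0.090015 = 81.34 kPa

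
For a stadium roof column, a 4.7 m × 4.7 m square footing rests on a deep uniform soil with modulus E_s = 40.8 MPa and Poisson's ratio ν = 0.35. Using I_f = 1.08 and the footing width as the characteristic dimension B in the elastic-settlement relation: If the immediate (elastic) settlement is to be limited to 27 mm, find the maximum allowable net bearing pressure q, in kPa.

q ≈ 247 kPa

E_s = 40.8 MPa = 40800 kPa.
S_e = q·B·(1−ν²)/E_s · I_f  ⇒  q = S_e·E_s / (B·(1−ν²)·I_f).
q = 0.027 × 40800 / (4.7 × 0.8775 × 1.08) = 247.3 kPa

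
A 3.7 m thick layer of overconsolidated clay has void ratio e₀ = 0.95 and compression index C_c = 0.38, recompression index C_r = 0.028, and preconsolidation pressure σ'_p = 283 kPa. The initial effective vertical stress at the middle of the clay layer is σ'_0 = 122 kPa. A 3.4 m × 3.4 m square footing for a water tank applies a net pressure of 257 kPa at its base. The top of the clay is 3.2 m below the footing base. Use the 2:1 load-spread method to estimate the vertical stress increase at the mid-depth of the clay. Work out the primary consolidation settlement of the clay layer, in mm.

S_c ≈ 6.77 mm

Mid-depth of clay below the footing base: z = 3.2 + 3.7/2 = 5.05 m.
Stress increase at mid-clay by the 2:1 spreading method:
Δσ = qBL/((B+z)(L+z)) = 257×3.4×3.4/((3.4+5.05)(3.4+5.05)) = 41.608 kPa
Final effective stress: σ'_f = 122 + 41.608 = 163.61 kPa.
σ'_f = 163.61 ≤ σ'_p = 283 kPa, so the clay remains overconsolidated and only the recompression index applies:
S_c = C_r·H/(1+e₀)·log₁₀(σ'_f/σ'_0) = 0.028×3.7/1.95×log₁₀(163.61/122)
    = 0.053127 × 0.12745 = 0.006771 m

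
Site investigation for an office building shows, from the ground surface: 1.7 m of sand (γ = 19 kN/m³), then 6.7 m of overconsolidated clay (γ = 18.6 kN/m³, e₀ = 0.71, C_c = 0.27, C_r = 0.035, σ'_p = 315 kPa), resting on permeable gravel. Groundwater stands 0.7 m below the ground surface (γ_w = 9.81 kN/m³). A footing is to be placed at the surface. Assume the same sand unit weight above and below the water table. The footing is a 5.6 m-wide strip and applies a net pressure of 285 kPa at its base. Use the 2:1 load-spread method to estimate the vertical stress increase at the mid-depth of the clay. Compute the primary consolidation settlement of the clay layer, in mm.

Mid-depth of clay below the ground surface: z = 1.7 + 6.7/2 = 5.05 m.
Total vertical stress at mid-clay: σ_v = 19×1.7 + 18.6×3.35 = 94.61 kPa.
Pore pressure: u = 9.81×(5.05 − 0.7) = 42.673 kPa.
Initial effective stress: σ'_0 = σ_v − u = 94.61 − 42.673 = 51.937 kPa.
Stress increase at mid-clay by the 2:1 spreading method:
Δσ = qB/(B+z) = 285×5.6/(5.6+5.05) = 149.86 kPa
Final effective stress: σ'_f = 51.937 + 149.86 = 201.8 kPa.
σ'_f = 201.8 ≤ σ'_p = 315 kPa, so the clay remains overconsolidated and only the recompression index applies:
S_c = C_r·H/(1+e₀)·log₁₀(σ'_f/σ'_0) = 0.035×6.7/1.71×log₁₀(201.8/51.937)
    = 0.13713 × 0.58944 = 0.08083 m

S_c ≈ 80.8 mm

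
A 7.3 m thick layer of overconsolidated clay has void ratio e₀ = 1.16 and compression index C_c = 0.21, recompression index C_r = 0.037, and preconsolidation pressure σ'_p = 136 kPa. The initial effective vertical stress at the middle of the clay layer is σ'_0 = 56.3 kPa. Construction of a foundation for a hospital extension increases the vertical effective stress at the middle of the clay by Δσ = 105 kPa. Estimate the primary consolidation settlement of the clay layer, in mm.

S_c ≈ 100 mm

Final effective stress: σ'_f = 56.3 + 105 = 161.3 kPa.
σ'_f = 161.3 > σ'_p = 136 kPa, so the stress path crosses the preconsolidation pressure — recompression up to σ'_p, then virgin compression beyond:
S_c = H/(1+e₀)·[C_r·log₁₀(σ'_p/σ'_0) + C_c·log₁₀(σ'_f/σ'_p)]
    = 7.3/2.16 × [0.037×log₁₀(136/56.3) + 0.21×log₁₀(161.3/136)]
    = 3.3796 × [0.014172 + 0.01556] = 0.1005 m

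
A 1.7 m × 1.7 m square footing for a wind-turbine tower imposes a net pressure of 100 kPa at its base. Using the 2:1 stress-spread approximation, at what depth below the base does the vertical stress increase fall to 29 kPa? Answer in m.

z ≈ 1.46 m

2:1 spreading — at depth z the loaded area has grown by z in each plan dimension:
qB²/(B+z)² = Δσ_z ⇒ z = B(√(q/Δσ_z) − 1) = 1.7×(√(100/29) − 1) = 1.457 m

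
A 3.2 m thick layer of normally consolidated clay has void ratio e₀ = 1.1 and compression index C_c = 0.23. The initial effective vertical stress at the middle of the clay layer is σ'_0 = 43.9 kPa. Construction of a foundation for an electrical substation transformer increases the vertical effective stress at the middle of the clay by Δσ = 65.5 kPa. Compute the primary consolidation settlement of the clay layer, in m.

S_c ≈ 0.139 m

Final effective stress: σ'_f = σ'_0 + Δσ = 43.9 + 65.5 = 109.4 kPa.
Normally consolidated clay, so the full stress increment lies on the virgin compression line:
S_c = C_c·H/(1+e₀)·log₁₀(σ'_f/σ'_0) = 0.23×3.2/(1+1.1)×log₁₀(109.4/43.9)
    = 0.35048 × 0.39655 = 0.139 m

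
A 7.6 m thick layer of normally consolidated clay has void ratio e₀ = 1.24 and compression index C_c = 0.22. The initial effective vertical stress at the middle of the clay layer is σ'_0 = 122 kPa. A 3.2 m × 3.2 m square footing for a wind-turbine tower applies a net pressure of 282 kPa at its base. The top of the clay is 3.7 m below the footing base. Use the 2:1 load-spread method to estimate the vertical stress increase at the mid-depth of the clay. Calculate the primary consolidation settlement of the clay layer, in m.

S_c ≈ 0.0609 m

Mid-depth of clay below the footing base: z = 3.7 + 7.6/2 = 7.5 m.
Stress increase at mid-clay by the 2:1 spreading method:
Δσ = qBL/((B+z)(L+z)) = 282×3.2×3.2/((3.2+7.5)(3.2+7.5)) = 25.222 kPa
Final effective stress: σ'_f = σ'_0 + Δσ = 122 + 25.222 = 147.22 kPa.
Normally consolidated clay, so the full stress increment lies on the virgin compression line:
S_c = C_c·H/(1+e₀)·log₁₀(σ'_f/σ'_0) = 0.22×7.6/(1+1.24)×log₁₀(147.22/122)
    = 0.74643 × 0.081607 = 0.06091 m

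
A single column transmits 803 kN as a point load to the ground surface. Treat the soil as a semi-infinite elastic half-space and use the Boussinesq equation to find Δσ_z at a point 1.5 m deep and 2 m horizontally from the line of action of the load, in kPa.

Δσ_z ≈ 13.3 kPa

Boussinesq vertical stress below a point load on an elastic half-space:
Δσ_z = 3P/(2πz²) · [1 + (r/z)²]^(−5/2)
r/z = 2/1.5 = 1.3333; [1+(r/z)²]^(−5/2) = 0.07776.
Δσ_z = 3×803/(2π×1.5²) × 0.07776 = 170.4 × 0.07776 = 13.25 kPa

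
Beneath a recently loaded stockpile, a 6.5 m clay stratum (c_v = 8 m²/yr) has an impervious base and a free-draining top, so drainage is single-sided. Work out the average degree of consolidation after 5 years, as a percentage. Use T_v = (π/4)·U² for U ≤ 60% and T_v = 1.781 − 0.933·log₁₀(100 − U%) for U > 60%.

Drainage path length: H_d = H = 6.5 m (single drainage).
T_v = c_v·t/H_d² = 8×5/6.5² = 0.94675.
T_v = 0.94675 corresponds to the U > 60% branch:
U = 1 − 10^((1.781 − T_v)/0.933)/100 = 0.9216

U ≈ 92.2 %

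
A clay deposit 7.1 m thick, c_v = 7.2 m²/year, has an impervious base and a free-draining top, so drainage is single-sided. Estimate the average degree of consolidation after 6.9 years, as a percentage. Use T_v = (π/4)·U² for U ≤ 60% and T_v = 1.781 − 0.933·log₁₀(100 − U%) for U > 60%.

Drainage path length: H_d = H = 7.1 m (single drainage).
T_v = c_v·t/H_d² = 7.2×6.9/7.1² = 0.98552.
T_v = 0.98552 corresponds to the U > 60% branch:
U = 1 − 10^((1.781 − T_v)/0.933)/100 = 0.9288

U ≈ 92.9 %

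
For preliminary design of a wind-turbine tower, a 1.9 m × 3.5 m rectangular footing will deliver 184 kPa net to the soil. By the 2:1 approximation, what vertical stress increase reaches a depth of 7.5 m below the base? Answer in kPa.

Δσ_z ≈ 11.8 kPa

By the 2:1 method the load spreads at 1 horizontal : 2 vertical, so at depth z the loaded area has grown by z in each plan dimension:
Δσ = qBL/((B+z)(L+z)) = 184×1.9×3.5/((1.9+7.5)(3.5+7.5)) = 11.834 kPa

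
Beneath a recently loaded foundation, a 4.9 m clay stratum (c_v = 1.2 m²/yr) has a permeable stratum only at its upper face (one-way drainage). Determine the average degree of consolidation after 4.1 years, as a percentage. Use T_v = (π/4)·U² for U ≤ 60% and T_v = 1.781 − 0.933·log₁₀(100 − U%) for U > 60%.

U ≈ 51.1 %

Drainage path length: H_d = H = 4.9 m (single drainage).
T_v = c_v·t/H_d² = 1.2×4.1/4.9² = 0.20491.
T_v = 0.20491 corresponds to the U ≤ 60% branch:
U = √(4T_v/π) = 0.5108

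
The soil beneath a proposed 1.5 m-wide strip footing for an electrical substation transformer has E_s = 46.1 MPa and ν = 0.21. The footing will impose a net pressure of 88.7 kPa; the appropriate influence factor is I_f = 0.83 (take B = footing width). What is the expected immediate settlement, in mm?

S_e ≈ 2.29 mm

Immediate (elastic) settlement: S_e = q·B·(1−ν²)/E_s · I_f.
E_s = 46.1 MPa = 46100 kPa.
S_e = 88.7 × 1.5 × (1 − 0.21²) / 46100 × 0.83
    = 88.7 × 1.5 × 0.9559 / 46100 × 0.83
    = 0.00229 m = 2.29 mm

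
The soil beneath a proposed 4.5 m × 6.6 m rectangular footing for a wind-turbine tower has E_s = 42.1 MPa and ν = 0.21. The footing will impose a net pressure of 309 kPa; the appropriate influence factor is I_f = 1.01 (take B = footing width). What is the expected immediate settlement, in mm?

S_e ≈ 31.9 mm

Immediate (elastic) settlement: S_e = q·B·(1−ν²)/E_s · I_f.
E_s = 42.1 MPa = 42100 kPa.
S_e = 309 × 4.5 × (1 − 0.21²) / 42100 × 1.01
    = 309 × 4.5 × 0.9559 / 42100 × 1.01
    = 0.03189 m = 31.89 mm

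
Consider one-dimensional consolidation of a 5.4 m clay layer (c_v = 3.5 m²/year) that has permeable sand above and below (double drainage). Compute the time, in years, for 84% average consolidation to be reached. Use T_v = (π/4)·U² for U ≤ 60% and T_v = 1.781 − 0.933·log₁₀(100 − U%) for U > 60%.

Drainage path length: H_d = H/2 = 2.7 m (double drainage).
U > 60%: T_v = 1.781 − 0.933·log₁₀(100 − 84) = 0.65756.
t = T_v·H_d²/c_v = 0.65756×2.7²/3.5 = 1.37 years.

t ≈ 1.37 years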